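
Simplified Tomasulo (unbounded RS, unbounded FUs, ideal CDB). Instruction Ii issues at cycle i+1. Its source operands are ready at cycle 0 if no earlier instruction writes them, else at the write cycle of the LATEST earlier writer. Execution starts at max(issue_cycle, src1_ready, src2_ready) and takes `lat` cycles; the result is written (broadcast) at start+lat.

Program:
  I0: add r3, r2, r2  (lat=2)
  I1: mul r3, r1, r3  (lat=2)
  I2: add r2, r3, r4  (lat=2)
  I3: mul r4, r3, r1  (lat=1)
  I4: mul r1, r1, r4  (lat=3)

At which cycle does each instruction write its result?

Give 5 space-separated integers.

I0 add r3: issue@1 deps=(None,None) exec_start@1 write@3
I1 mul r3: issue@2 deps=(None,0) exec_start@3 write@5
I2 add r2: issue@3 deps=(1,None) exec_start@5 write@7
I3 mul r4: issue@4 deps=(1,None) exec_start@5 write@6
I4 mul r1: issue@5 deps=(None,3) exec_start@6 write@9

Answer: 3 5 7 6 9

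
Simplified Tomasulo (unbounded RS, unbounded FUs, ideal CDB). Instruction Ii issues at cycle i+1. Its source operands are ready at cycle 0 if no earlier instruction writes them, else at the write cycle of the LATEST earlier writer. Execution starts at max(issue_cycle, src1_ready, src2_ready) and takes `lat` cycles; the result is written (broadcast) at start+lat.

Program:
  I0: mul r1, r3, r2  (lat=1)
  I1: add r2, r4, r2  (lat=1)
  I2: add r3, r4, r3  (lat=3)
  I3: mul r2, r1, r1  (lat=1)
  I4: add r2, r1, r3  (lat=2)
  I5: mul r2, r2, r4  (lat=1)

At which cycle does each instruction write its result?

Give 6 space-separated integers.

I0 mul r1: issue@1 deps=(None,None) exec_start@1 write@2
I1 add r2: issue@2 deps=(None,None) exec_start@2 write@3
I2 add r3: issue@3 deps=(None,None) exec_start@3 write@6
I3 mul r2: issue@4 deps=(0,0) exec_start@4 write@5
I4 add r2: issue@5 deps=(0,2) exec_start@6 write@8
I5 mul r2: issue@6 deps=(4,None) exec_start@8 write@9

Answer: 2 3 6 5 8 9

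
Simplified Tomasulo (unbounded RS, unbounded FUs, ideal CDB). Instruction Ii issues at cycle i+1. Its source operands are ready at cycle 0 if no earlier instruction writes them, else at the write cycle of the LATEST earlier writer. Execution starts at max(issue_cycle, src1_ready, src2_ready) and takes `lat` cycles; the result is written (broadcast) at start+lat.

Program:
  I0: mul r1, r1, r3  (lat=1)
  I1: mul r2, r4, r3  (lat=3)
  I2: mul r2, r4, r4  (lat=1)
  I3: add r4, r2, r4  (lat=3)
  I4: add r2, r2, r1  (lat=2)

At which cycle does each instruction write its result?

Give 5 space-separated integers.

Answer: 2 5 4 7 7

Derivation:
I0 mul r1: issue@1 deps=(None,None) exec_start@1 write@2
I1 mul r2: issue@2 deps=(None,None) exec_start@2 write@5
I2 mul r2: issue@3 deps=(None,None) exec_start@3 write@4
I3 add r4: issue@4 deps=(2,None) exec_start@4 write@7
I4 add r2: issue@5 deps=(2,0) exec_start@5 write@7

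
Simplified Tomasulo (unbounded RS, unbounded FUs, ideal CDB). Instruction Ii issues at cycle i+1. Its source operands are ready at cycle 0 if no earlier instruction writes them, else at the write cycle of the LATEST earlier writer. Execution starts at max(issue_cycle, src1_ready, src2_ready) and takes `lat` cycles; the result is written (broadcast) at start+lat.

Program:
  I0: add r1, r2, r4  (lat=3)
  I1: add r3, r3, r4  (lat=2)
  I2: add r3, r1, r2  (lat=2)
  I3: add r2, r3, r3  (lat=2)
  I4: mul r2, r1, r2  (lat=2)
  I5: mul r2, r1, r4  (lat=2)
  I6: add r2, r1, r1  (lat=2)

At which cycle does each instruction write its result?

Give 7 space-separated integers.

Answer: 4 4 6 8 10 8 9

Derivation:
I0 add r1: issue@1 deps=(None,None) exec_start@1 write@4
I1 add r3: issue@2 deps=(None,None) exec_start@2 write@4
I2 add r3: issue@3 deps=(0,None) exec_start@4 write@6
I3 add r2: issue@4 deps=(2,2) exec_start@6 write@8
I4 mul r2: issue@5 deps=(0,3) exec_start@8 write@10
I5 mul r2: issue@6 deps=(0,None) exec_start@6 write@8
I6 add r2: issue@7 deps=(0,0) exec_start@7 write@9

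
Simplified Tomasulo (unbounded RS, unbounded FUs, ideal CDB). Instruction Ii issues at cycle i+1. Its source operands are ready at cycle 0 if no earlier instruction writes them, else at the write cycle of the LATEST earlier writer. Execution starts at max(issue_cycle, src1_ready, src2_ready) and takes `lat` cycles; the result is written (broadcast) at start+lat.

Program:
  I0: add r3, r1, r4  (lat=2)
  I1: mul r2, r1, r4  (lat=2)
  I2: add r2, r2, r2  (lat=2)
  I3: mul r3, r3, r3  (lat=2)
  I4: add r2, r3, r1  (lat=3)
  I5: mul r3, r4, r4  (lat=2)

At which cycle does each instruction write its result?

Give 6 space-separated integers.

I0 add r3: issue@1 deps=(None,None) exec_start@1 write@3
I1 mul r2: issue@2 deps=(None,None) exec_start@2 write@4
I2 add r2: issue@3 deps=(1,1) exec_start@4 write@6
I3 mul r3: issue@4 deps=(0,0) exec_start@4 write@6
I4 add r2: issue@5 deps=(3,None) exec_start@6 write@9
I5 mul r3: issue@6 deps=(None,None) exec_start@6 write@8

Answer: 3 4 6 6 9 8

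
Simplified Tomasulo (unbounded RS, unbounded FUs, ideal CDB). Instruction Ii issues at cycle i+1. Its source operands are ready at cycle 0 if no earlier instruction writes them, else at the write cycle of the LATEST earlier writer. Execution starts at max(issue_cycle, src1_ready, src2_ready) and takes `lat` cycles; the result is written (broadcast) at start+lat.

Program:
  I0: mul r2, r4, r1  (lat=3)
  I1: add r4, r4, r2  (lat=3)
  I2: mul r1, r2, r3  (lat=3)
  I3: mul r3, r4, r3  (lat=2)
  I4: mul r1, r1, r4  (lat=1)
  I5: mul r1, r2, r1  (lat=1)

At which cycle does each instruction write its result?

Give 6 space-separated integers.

Answer: 4 7 7 9 8 9

Derivation:
I0 mul r2: issue@1 deps=(None,None) exec_start@1 write@4
I1 add r4: issue@2 deps=(None,0) exec_start@4 write@7
I2 mul r1: issue@3 deps=(0,None) exec_start@4 write@7
I3 mul r3: issue@4 deps=(1,None) exec_start@7 write@9
I4 mul r1: issue@5 deps=(2,1) exec_start@7 write@8
I5 mul r1: issue@6 deps=(0,4) exec_start@8 write@9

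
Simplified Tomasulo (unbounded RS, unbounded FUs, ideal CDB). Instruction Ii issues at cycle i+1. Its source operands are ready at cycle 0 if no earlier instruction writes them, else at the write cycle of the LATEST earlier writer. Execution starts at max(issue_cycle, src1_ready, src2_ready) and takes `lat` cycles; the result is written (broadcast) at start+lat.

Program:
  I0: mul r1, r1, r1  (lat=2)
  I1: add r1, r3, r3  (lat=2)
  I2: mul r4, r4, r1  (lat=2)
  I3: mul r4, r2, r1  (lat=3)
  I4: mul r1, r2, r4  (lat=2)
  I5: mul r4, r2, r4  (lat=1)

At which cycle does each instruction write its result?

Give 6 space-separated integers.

Answer: 3 4 6 7 9 8

Derivation:
I0 mul r1: issue@1 deps=(None,None) exec_start@1 write@3
I1 add r1: issue@2 deps=(None,None) exec_start@2 write@4
I2 mul r4: issue@3 deps=(None,1) exec_start@4 write@6
I3 mul r4: issue@4 deps=(None,1) exec_start@4 write@7
I4 mul r1: issue@5 deps=(None,3) exec_start@7 write@9
I5 mul r4: issue@6 deps=(None,3) exec_start@7 write@8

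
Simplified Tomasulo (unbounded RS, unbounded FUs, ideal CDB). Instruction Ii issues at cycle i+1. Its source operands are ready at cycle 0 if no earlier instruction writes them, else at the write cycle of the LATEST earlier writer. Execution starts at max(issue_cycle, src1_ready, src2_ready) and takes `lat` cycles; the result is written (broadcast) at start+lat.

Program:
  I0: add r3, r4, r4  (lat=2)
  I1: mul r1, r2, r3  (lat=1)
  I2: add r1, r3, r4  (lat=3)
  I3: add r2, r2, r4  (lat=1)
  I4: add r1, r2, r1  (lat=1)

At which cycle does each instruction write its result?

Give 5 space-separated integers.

I0 add r3: issue@1 deps=(None,None) exec_start@1 write@3
I1 mul r1: issue@2 deps=(None,0) exec_start@3 write@4
I2 add r1: issue@3 deps=(0,None) exec_start@3 write@6
I3 add r2: issue@4 deps=(None,None) exec_start@4 write@5
I4 add r1: issue@5 deps=(3,2) exec_start@6 write@7

Answer: 3 4 6 5 7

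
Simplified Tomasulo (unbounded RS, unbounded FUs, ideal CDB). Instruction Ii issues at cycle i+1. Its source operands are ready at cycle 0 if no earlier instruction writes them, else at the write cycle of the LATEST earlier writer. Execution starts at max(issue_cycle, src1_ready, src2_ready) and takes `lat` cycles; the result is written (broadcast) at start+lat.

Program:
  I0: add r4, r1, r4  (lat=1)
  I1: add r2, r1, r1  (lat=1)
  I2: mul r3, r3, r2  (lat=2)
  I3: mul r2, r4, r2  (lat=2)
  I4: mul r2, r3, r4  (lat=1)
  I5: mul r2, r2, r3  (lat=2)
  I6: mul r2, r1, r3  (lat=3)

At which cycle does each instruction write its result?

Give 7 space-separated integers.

I0 add r4: issue@1 deps=(None,None) exec_start@1 write@2
I1 add r2: issue@2 deps=(None,None) exec_start@2 write@3
I2 mul r3: issue@3 deps=(None,1) exec_start@3 write@5
I3 mul r2: issue@4 deps=(0,1) exec_start@4 write@6
I4 mul r2: issue@5 deps=(2,0) exec_start@5 write@6
I5 mul r2: issue@6 deps=(4,2) exec_start@6 write@8
I6 mul r2: issue@7 deps=(None,2) exec_start@7 write@10

Answer: 2 3 5 6 6 8 10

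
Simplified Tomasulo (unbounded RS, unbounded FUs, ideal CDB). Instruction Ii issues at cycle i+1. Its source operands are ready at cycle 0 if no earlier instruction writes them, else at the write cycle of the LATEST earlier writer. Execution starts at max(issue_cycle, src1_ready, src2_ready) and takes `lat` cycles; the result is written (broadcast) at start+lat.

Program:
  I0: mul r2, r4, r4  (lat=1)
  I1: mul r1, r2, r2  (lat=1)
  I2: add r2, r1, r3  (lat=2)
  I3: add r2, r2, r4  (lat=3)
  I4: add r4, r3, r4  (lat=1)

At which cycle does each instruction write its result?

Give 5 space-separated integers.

I0 mul r2: issue@1 deps=(None,None) exec_start@1 write@2
I1 mul r1: issue@2 deps=(0,0) exec_start@2 write@3
I2 add r2: issue@3 deps=(1,None) exec_start@3 write@5
I3 add r2: issue@4 deps=(2,None) exec_start@5 write@8
I4 add r4: issue@5 deps=(None,None) exec_start@5 write@6

Answer: 2 3 5 8 6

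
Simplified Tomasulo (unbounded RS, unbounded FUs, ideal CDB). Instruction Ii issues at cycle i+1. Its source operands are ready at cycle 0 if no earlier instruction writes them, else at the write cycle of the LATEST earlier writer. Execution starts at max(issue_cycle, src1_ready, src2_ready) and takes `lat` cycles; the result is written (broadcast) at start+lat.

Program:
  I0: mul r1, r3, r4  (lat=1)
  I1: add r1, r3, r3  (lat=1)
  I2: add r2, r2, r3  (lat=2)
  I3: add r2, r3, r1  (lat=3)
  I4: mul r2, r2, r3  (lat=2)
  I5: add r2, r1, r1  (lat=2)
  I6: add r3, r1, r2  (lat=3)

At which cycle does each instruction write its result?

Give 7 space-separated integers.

I0 mul r1: issue@1 deps=(None,None) exec_start@1 write@2
I1 add r1: issue@2 deps=(None,None) exec_start@2 write@3
I2 add r2: issue@3 deps=(None,None) exec_start@3 write@5
I3 add r2: issue@4 deps=(None,1) exec_start@4 write@7
I4 mul r2: issue@5 deps=(3,None) exec_start@7 write@9
I5 add r2: issue@6 deps=(1,1) exec_start@6 write@8
I6 add r3: issue@7 deps=(1,5) exec_start@8 write@11

Answer: 2 3 5 7 9 8 11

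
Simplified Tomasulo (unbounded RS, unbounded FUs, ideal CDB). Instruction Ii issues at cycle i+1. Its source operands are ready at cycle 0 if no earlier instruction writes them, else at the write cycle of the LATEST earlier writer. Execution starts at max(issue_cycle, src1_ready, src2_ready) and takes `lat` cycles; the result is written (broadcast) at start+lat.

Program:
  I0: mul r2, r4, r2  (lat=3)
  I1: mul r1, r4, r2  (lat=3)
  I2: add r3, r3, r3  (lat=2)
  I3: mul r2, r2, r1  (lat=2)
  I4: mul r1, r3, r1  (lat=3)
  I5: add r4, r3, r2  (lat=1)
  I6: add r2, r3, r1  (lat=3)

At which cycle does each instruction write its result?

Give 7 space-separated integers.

Answer: 4 7 5 9 10 10 13

Derivation:
I0 mul r2: issue@1 deps=(None,None) exec_start@1 write@4
I1 mul r1: issue@2 deps=(None,0) exec_start@4 write@7
I2 add r3: issue@3 deps=(None,None) exec_start@3 write@5
I3 mul r2: issue@4 deps=(0,1) exec_start@7 write@9
I4 mul r1: issue@5 deps=(2,1) exec_start@7 write@10
I5 add r4: issue@6 deps=(2,3) exec_start@9 write@10
I6 add r2: issue@7 deps=(2,4) exec_start@10 write@13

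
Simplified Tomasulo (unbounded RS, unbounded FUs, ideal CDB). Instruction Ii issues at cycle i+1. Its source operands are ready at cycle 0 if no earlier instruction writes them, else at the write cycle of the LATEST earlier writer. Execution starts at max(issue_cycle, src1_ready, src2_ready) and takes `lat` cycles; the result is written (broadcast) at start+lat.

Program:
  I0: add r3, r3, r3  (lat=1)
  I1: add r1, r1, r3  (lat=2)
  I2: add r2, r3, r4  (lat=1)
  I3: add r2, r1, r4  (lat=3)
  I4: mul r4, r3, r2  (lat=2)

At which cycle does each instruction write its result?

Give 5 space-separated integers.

Answer: 2 4 4 7 9

Derivation:
I0 add r3: issue@1 deps=(None,None) exec_start@1 write@2
I1 add r1: issue@2 deps=(None,0) exec_start@2 write@4
I2 add r2: issue@3 deps=(0,None) exec_start@3 write@4
I3 add r2: issue@4 deps=(1,None) exec_start@4 write@7
I4 mul r4: issue@5 deps=(0,3) exec_start@7 write@9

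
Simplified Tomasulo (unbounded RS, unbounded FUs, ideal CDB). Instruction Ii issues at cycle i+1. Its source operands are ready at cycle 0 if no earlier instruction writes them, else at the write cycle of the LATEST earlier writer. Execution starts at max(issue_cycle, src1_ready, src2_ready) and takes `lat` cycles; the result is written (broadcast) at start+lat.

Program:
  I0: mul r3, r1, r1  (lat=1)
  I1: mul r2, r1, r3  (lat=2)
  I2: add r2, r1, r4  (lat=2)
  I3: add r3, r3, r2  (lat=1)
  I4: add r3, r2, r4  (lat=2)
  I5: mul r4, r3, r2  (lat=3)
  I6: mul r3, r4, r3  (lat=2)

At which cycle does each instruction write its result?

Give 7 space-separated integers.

Answer: 2 4 5 6 7 10 12

Derivation:
I0 mul r3: issue@1 deps=(None,None) exec_start@1 write@2
I1 mul r2: issue@2 deps=(None,0) exec_start@2 write@4
I2 add r2: issue@3 deps=(None,None) exec_start@3 write@5
I3 add r3: issue@4 deps=(0,2) exec_start@5 write@6
I4 add r3: issue@5 deps=(2,None) exec_start@5 write@7
I5 mul r4: issue@6 deps=(4,2) exec_start@7 write@10
I6 mul r3: issue@7 deps=(5,4) exec_start@10 write@12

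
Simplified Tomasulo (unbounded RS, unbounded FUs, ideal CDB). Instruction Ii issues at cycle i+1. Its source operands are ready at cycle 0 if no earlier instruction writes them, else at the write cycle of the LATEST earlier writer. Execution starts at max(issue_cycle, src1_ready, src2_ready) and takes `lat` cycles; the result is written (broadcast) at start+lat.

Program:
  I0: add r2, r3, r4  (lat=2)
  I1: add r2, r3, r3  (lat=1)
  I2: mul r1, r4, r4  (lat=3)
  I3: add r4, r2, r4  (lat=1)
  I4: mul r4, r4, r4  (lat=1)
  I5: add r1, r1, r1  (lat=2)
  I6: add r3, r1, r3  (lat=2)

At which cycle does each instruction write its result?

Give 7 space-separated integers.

Answer: 3 3 6 5 6 8 10

Derivation:
I0 add r2: issue@1 deps=(None,None) exec_start@1 write@3
I1 add r2: issue@2 deps=(None,None) exec_start@2 write@3
I2 mul r1: issue@3 deps=(None,None) exec_start@3 write@6
I3 add r4: issue@4 deps=(1,None) exec_start@4 write@5
I4 mul r4: issue@5 deps=(3,3) exec_start@5 write@6
I5 add r1: issue@6 deps=(2,2) exec_start@6 write@8
I6 add r3: issue@7 deps=(5,None) exec_start@8 write@10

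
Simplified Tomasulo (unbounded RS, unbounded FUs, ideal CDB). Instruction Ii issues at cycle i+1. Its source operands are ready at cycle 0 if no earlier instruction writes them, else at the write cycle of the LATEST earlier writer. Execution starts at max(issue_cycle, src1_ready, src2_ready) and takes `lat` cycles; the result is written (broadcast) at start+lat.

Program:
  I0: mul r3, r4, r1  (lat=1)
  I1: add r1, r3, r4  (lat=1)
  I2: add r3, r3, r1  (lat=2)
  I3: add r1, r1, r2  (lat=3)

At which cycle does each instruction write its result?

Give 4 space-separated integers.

Answer: 2 3 5 7

Derivation:
I0 mul r3: issue@1 deps=(None,None) exec_start@1 write@2
I1 add r1: issue@2 deps=(0,None) exec_start@2 write@3
I2 add r3: issue@3 deps=(0,1) exec_start@3 write@5
I3 add r1: issue@4 deps=(1,None) exec_start@4 write@7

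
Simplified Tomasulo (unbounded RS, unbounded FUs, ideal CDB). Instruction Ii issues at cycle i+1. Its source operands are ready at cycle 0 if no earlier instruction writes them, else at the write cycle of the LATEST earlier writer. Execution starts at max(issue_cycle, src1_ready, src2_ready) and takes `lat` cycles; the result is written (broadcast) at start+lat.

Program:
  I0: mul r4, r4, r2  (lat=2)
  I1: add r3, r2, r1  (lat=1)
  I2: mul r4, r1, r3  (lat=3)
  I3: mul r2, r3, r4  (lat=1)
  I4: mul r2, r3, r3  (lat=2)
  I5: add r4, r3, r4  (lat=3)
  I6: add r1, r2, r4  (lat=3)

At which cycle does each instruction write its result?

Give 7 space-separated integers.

I0 mul r4: issue@1 deps=(None,None) exec_start@1 write@3
I1 add r3: issue@2 deps=(None,None) exec_start@2 write@3
I2 mul r4: issue@3 deps=(None,1) exec_start@3 write@6
I3 mul r2: issue@4 deps=(1,2) exec_start@6 write@7
I4 mul r2: issue@5 deps=(1,1) exec_start@5 write@7
I5 add r4: issue@6 deps=(1,2) exec_start@6 write@9
I6 add r1: issue@7 deps=(4,5) exec_start@9 write@12

Answer: 3 3 6 7 7 9 12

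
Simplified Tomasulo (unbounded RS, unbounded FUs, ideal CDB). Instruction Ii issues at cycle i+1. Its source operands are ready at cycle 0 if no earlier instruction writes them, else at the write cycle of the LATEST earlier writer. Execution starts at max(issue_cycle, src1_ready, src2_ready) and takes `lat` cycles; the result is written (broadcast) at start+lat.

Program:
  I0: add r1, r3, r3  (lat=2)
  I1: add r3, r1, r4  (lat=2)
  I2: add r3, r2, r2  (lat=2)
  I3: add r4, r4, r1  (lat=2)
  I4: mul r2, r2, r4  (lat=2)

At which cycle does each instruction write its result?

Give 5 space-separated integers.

Answer: 3 5 5 6 8

Derivation:
I0 add r1: issue@1 deps=(None,None) exec_start@1 write@3
I1 add r3: issue@2 deps=(0,None) exec_start@3 write@5
I2 add r3: issue@3 deps=(None,None) exec_start@3 write@5
I3 add r4: issue@4 deps=(None,0) exec_start@4 write@6
I4 mul r2: issue@5 deps=(None,3) exec_start@6 write@8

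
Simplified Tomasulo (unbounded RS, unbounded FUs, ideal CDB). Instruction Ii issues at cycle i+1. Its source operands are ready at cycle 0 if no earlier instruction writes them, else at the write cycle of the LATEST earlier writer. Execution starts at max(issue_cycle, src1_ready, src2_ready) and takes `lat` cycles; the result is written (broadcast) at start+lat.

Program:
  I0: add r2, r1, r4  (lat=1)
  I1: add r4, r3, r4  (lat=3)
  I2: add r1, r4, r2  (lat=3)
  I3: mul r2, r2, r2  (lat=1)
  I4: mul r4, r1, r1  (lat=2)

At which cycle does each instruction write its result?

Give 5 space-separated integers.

I0 add r2: issue@1 deps=(None,None) exec_start@1 write@2
I1 add r4: issue@2 deps=(None,None) exec_start@2 write@5
I2 add r1: issue@3 deps=(1,0) exec_start@5 write@8
I3 mul r2: issue@4 deps=(0,0) exec_start@4 write@5
I4 mul r4: issue@5 deps=(2,2) exec_start@8 write@10

Answer: 2 5 8 5 10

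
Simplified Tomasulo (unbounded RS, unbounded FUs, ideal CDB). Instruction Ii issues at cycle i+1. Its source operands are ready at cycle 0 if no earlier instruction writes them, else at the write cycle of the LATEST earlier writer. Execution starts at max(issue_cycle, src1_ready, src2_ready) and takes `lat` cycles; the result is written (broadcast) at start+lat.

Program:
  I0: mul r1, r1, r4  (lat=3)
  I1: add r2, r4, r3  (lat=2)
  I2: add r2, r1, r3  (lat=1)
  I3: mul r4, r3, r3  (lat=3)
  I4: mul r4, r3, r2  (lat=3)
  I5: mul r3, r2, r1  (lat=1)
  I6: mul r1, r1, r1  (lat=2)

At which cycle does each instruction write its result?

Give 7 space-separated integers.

Answer: 4 4 5 7 8 7 9

Derivation:
I0 mul r1: issue@1 deps=(None,None) exec_start@1 write@4
I1 add r2: issue@2 deps=(None,None) exec_start@2 write@4
I2 add r2: issue@3 deps=(0,None) exec_start@4 write@5
I3 mul r4: issue@4 deps=(None,None) exec_start@4 write@7
I4 mul r4: issue@5 deps=(None,2) exec_start@5 write@8
I5 mul r3: issue@6 deps=(2,0) exec_start@6 write@7
I6 mul r1: issue@7 deps=(0,0) exec_start@7 write@9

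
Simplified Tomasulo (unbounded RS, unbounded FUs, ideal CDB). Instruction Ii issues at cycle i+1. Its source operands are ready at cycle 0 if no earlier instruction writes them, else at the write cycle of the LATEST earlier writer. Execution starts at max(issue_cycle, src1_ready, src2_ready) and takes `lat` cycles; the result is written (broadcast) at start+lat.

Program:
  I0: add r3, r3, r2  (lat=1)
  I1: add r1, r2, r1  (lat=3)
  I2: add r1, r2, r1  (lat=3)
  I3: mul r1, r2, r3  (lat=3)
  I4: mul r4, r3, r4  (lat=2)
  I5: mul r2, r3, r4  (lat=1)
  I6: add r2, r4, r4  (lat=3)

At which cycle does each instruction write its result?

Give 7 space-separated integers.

I0 add r3: issue@1 deps=(None,None) exec_start@1 write@2
I1 add r1: issue@2 deps=(None,None) exec_start@2 write@5
I2 add r1: issue@3 deps=(None,1) exec_start@5 write@8
I3 mul r1: issue@4 deps=(None,0) exec_start@4 write@7
I4 mul r4: issue@5 deps=(0,None) exec_start@5 write@7
I5 mul r2: issue@6 deps=(0,4) exec_start@7 write@8
I6 add r2: issue@7 deps=(4,4) exec_start@7 write@10

Answer: 2 5 8 7 7 8 10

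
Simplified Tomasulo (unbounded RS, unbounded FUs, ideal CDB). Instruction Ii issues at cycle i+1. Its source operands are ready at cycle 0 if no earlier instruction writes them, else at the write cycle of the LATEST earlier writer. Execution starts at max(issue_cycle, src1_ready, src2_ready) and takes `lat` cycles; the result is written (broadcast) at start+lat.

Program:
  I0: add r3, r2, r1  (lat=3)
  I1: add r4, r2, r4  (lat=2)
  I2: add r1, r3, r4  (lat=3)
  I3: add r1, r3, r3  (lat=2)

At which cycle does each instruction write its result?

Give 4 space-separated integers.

I0 add r3: issue@1 deps=(None,None) exec_start@1 write@4
I1 add r4: issue@2 deps=(None,None) exec_start@2 write@4
I2 add r1: issue@3 deps=(0,1) exec_start@4 write@7
I3 add r1: issue@4 deps=(0,0) exec_start@4 write@6

Answer: 4 4 7 6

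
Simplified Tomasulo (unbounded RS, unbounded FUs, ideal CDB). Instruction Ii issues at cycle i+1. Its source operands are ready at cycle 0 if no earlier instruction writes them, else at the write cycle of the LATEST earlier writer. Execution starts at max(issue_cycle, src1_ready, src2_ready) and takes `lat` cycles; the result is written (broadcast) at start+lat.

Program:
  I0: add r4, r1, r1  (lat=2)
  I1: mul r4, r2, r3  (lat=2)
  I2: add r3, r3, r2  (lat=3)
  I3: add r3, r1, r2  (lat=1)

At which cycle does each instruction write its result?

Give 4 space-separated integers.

I0 add r4: issue@1 deps=(None,None) exec_start@1 write@3
I1 mul r4: issue@2 deps=(None,None) exec_start@2 write@4
I2 add r3: issue@3 deps=(None,None) exec_start@3 write@6
I3 add r3: issue@4 deps=(None,None) exec_start@4 write@5

Answer: 3 4 6 5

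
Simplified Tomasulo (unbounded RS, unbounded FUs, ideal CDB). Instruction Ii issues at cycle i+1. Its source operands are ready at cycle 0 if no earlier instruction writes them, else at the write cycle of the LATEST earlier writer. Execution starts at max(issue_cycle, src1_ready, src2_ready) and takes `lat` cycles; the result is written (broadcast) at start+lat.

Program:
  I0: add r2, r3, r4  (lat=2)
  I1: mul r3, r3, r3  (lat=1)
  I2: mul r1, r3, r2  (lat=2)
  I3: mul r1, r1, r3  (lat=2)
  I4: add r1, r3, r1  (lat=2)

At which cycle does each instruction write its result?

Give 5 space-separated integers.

Answer: 3 3 5 7 9

Derivation:
I0 add r2: issue@1 deps=(None,None) exec_start@1 write@3
I1 mul r3: issue@2 deps=(None,None) exec_start@2 write@3
I2 mul r1: issue@3 deps=(1,0) exec_start@3 write@5
I3 mul r1: issue@4 deps=(2,1) exec_start@5 write@7
I4 add r1: issue@5 deps=(1,3) exec_start@7 write@9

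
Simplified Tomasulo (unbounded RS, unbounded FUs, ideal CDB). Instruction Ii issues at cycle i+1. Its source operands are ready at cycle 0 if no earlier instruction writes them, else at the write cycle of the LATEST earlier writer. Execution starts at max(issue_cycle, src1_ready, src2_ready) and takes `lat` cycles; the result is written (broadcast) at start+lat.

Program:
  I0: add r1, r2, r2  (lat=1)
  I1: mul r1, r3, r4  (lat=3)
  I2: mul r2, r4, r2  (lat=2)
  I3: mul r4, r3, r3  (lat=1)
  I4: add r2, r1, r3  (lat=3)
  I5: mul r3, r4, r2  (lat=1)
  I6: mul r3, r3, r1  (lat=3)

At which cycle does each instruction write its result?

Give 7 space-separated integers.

Answer: 2 5 5 5 8 9 12

Derivation:
I0 add r1: issue@1 deps=(None,None) exec_start@1 write@2
I1 mul r1: issue@2 deps=(None,None) exec_start@2 write@5
I2 mul r2: issue@3 deps=(None,None) exec_start@3 write@5
I3 mul r4: issue@4 deps=(None,None) exec_start@4 write@5
I4 add r2: issue@5 deps=(1,None) exec_start@5 write@8
I5 mul r3: issue@6 deps=(3,4) exec_start@8 write@9
I6 mul r3: issue@7 deps=(5,1) exec_start@9 write@12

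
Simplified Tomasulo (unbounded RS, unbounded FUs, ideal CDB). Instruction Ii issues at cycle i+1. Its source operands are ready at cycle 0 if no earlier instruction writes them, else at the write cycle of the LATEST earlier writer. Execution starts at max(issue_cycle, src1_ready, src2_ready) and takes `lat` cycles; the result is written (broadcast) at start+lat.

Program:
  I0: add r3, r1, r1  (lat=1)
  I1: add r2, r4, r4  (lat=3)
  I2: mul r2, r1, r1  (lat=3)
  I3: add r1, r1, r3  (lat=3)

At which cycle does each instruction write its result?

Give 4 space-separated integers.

I0 add r3: issue@1 deps=(None,None) exec_start@1 write@2
I1 add r2: issue@2 deps=(None,None) exec_start@2 write@5
I2 mul r2: issue@3 deps=(None,None) exec_start@3 write@6
I3 add r1: issue@4 deps=(None,0) exec_start@4 write@7

Answer: 2 5 6 7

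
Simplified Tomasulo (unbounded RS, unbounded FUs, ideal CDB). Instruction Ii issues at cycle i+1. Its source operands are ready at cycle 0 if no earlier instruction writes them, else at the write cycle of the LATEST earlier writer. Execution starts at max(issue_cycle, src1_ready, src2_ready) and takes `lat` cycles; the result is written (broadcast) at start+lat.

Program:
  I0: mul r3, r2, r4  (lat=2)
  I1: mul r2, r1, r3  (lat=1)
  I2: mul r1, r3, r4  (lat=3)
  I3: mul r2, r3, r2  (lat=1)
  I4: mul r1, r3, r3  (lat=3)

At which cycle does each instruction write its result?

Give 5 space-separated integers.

Answer: 3 4 6 5 8

Derivation:
I0 mul r3: issue@1 deps=(None,None) exec_start@1 write@3
I1 mul r2: issue@2 deps=(None,0) exec_start@3 write@4
I2 mul r1: issue@3 deps=(0,None) exec_start@3 write@6
I3 mul r2: issue@4 deps=(0,1) exec_start@4 write@5
I4 mul r1: issue@5 deps=(0,0) exec_start@5 write@8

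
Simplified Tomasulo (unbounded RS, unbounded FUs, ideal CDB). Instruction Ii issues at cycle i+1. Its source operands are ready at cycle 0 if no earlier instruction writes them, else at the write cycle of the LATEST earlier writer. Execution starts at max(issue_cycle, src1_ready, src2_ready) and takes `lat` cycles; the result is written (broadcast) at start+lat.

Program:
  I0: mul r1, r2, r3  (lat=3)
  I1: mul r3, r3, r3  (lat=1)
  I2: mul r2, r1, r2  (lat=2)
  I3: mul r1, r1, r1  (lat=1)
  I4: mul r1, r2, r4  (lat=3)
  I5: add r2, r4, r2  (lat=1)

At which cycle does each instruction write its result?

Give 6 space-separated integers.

I0 mul r1: issue@1 deps=(None,None) exec_start@1 write@4
I1 mul r3: issue@2 deps=(None,None) exec_start@2 write@3
I2 mul r2: issue@3 deps=(0,None) exec_start@4 write@6
I3 mul r1: issue@4 deps=(0,0) exec_start@4 write@5
I4 mul r1: issue@5 deps=(2,None) exec_start@6 write@9
I5 add r2: issue@6 deps=(None,2) exec_start@6 write@7

Answer: 4 3 6 5 9 7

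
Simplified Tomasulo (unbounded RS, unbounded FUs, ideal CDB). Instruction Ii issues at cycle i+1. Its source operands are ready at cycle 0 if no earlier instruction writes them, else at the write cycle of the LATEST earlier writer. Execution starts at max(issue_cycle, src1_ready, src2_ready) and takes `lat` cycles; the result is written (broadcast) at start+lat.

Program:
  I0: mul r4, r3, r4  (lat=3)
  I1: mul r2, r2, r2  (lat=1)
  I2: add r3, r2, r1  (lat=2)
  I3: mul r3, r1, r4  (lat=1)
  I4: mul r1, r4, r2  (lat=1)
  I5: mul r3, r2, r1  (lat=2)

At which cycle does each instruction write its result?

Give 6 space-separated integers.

I0 mul r4: issue@1 deps=(None,None) exec_start@1 write@4
I1 mul r2: issue@2 deps=(None,None) exec_start@2 write@3
I2 add r3: issue@3 deps=(1,None) exec_start@3 write@5
I3 mul r3: issue@4 deps=(None,0) exec_start@4 write@5
I4 mul r1: issue@5 deps=(0,1) exec_start@5 write@6
I5 mul r3: issue@6 deps=(1,4) exec_start@6 write@8

Answer: 4 3 5 5 6 8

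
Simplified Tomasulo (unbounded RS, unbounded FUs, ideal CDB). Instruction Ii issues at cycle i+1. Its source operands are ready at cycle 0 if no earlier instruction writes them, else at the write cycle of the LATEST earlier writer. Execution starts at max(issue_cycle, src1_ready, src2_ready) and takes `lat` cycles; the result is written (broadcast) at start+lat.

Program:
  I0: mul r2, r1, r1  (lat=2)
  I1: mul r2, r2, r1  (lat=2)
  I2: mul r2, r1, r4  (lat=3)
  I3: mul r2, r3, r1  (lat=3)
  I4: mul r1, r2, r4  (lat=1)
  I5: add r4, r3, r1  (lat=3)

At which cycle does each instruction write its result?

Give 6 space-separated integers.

Answer: 3 5 6 7 8 11

Derivation:
I0 mul r2: issue@1 deps=(None,None) exec_start@1 write@3
I1 mul r2: issue@2 deps=(0,None) exec_start@3 write@5
I2 mul r2: issue@3 deps=(None,None) exec_start@3 write@6
I3 mul r2: issue@4 deps=(None,None) exec_start@4 write@7
I4 mul r1: issue@5 deps=(3,None) exec_start@7 write@8
I5 add r4: issue@6 deps=(None,4) exec_start@8 write@11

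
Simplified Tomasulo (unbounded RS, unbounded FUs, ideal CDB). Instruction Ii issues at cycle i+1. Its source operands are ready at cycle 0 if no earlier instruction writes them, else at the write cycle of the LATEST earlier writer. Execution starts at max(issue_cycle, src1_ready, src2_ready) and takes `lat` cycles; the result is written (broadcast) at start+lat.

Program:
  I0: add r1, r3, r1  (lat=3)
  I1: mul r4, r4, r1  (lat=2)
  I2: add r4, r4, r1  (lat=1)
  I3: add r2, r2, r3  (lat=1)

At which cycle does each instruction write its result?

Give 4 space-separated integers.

Answer: 4 6 7 5

Derivation:
I0 add r1: issue@1 deps=(None,None) exec_start@1 write@4
I1 mul r4: issue@2 deps=(None,0) exec_start@4 write@6
I2 add r4: issue@3 deps=(1,0) exec_start@6 write@7
I3 add r2: issue@4 deps=(None,None) exec_start@4 write@5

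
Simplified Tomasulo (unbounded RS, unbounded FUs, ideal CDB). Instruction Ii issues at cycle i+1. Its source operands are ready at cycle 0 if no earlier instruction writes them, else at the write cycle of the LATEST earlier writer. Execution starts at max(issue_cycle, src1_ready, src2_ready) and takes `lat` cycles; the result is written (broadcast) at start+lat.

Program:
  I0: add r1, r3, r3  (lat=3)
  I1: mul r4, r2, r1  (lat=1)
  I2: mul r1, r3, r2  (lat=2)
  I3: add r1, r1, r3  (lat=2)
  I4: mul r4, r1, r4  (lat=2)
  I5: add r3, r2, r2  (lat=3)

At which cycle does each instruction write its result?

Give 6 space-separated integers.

Answer: 4 5 5 7 9 9

Derivation:
I0 add r1: issue@1 deps=(None,None) exec_start@1 write@4
I1 mul r4: issue@2 deps=(None,0) exec_start@4 write@5
I2 mul r1: issue@3 deps=(None,None) exec_start@3 write@5
I3 add r1: issue@4 deps=(2,None) exec_start@5 write@7
I4 mul r4: issue@5 deps=(3,1) exec_start@7 write@9
I5 add r3: issue@6 deps=(None,None) exec_start@6 write@9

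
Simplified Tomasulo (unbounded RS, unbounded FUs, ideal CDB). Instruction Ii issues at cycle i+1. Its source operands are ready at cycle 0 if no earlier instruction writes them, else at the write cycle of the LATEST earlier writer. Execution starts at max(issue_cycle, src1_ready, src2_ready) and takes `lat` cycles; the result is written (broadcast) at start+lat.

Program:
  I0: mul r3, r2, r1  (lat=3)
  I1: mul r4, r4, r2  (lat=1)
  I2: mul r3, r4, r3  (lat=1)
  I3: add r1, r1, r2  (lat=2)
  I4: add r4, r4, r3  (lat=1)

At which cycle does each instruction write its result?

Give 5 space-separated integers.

I0 mul r3: issue@1 deps=(None,None) exec_start@1 write@4
I1 mul r4: issue@2 deps=(None,None) exec_start@2 write@3
I2 mul r3: issue@3 deps=(1,0) exec_start@4 write@5
I3 add r1: issue@4 deps=(None,None) exec_start@4 write@6
I4 add r4: issue@5 deps=(1,2) exec_start@5 write@6

Answer: 4 3 5 6 6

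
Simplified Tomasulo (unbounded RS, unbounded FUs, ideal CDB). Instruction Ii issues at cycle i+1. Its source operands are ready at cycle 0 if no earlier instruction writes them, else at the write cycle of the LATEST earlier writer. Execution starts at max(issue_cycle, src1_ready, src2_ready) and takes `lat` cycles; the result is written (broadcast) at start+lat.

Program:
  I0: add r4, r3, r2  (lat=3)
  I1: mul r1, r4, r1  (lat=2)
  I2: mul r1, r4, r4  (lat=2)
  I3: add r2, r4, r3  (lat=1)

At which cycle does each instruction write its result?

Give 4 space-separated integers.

Answer: 4 6 6 5

Derivation:
I0 add r4: issue@1 deps=(None,None) exec_start@1 write@4
I1 mul r1: issue@2 deps=(0,None) exec_start@4 write@6
I2 mul r1: issue@3 deps=(0,0) exec_start@4 write@6
I3 add r2: issue@4 deps=(0,None) exec_start@4 write@5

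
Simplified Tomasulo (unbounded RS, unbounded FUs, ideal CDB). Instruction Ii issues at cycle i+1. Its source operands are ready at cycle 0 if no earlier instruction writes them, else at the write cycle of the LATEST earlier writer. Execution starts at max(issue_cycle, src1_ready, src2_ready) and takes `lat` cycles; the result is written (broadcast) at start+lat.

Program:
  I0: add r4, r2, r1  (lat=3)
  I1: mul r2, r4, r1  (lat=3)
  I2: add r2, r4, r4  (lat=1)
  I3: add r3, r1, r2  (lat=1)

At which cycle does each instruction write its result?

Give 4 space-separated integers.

I0 add r4: issue@1 deps=(None,None) exec_start@1 write@4
I1 mul r2: issue@2 deps=(0,None) exec_start@4 write@7
I2 add r2: issue@3 deps=(0,0) exec_start@4 write@5
I3 add r3: issue@4 deps=(None,2) exec_start@5 write@6

Answer: 4 7 5 6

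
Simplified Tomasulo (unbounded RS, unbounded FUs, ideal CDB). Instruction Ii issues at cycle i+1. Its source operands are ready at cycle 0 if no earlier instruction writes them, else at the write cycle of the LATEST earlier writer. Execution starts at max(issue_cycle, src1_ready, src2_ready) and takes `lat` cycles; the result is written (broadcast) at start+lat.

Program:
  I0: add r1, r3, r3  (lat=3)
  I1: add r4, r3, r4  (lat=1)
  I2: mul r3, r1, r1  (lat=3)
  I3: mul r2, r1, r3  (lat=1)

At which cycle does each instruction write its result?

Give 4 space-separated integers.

I0 add r1: issue@1 deps=(None,None) exec_start@1 write@4
I1 add r4: issue@2 deps=(None,None) exec_start@2 write@3
I2 mul r3: issue@3 deps=(0,0) exec_start@4 write@7
I3 mul r2: issue@4 deps=(0,2) exec_start@7 write@8

Answer: 4 3 7 8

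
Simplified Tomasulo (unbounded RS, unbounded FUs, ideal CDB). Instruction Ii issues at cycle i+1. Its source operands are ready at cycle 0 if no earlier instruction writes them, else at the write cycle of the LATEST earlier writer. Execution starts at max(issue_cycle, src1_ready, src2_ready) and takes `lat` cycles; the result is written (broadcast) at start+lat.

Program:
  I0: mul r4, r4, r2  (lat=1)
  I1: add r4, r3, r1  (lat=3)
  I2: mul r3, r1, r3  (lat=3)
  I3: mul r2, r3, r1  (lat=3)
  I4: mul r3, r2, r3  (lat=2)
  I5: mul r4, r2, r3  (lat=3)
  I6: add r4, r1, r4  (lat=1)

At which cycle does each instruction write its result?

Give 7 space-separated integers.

Answer: 2 5 6 9 11 14 15

Derivation:
I0 mul r4: issue@1 deps=(None,None) exec_start@1 write@2
I1 add r4: issue@2 deps=(None,None) exec_start@2 write@5
I2 mul r3: issue@3 deps=(None,None) exec_start@3 write@6
I3 mul r2: issue@4 deps=(2,None) exec_start@6 write@9
I4 mul r3: issue@5 deps=(3,2) exec_start@9 write@11
I5 mul r4: issue@6 deps=(3,4) exec_start@11 write@14
I6 add r4: issue@7 deps=(None,5) exec_start@14 write@15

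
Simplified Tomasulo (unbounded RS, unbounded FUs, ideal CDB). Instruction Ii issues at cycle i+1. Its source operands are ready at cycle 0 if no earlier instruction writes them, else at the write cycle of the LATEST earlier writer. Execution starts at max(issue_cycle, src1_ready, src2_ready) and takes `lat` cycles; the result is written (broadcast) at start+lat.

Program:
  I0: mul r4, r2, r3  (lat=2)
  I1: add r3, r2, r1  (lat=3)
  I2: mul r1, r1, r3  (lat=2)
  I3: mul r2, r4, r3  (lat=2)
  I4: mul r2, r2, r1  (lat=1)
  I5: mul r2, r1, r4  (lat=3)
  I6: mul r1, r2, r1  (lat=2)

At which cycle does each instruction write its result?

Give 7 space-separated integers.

I0 mul r4: issue@1 deps=(None,None) exec_start@1 write@3
I1 add r3: issue@2 deps=(None,None) exec_start@2 write@5
I2 mul r1: issue@3 deps=(None,1) exec_start@5 write@7
I3 mul r2: issue@4 deps=(0,1) exec_start@5 write@7
I4 mul r2: issue@5 deps=(3,2) exec_start@7 write@8
I5 mul r2: issue@6 deps=(2,0) exec_start@7 write@10
I6 mul r1: issue@7 deps=(5,2) exec_start@10 write@12

Answer: 3 5 7 7 8 10 12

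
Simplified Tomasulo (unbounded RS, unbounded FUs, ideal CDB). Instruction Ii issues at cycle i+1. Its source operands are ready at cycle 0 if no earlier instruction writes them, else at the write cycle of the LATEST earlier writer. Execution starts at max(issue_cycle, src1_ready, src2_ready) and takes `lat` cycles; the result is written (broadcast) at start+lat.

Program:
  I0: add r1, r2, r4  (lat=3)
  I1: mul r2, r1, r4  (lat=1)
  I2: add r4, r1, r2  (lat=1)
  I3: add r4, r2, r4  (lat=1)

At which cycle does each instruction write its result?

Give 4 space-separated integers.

I0 add r1: issue@1 deps=(None,None) exec_start@1 write@4
I1 mul r2: issue@2 deps=(0,None) exec_start@4 write@5
I2 add r4: issue@3 deps=(0,1) exec_start@5 write@6
I3 add r4: issue@4 deps=(1,2) exec_start@6 write@7

Answer: 4 5 6 7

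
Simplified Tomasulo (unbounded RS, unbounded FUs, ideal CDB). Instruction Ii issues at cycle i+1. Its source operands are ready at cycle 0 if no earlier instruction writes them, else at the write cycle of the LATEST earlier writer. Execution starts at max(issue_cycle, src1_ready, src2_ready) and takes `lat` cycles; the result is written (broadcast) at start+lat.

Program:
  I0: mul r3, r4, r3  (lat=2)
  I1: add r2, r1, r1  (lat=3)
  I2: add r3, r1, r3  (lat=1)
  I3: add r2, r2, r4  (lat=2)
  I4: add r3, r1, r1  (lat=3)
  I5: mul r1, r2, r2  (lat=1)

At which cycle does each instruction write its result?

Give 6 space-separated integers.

Answer: 3 5 4 7 8 8

Derivation:
I0 mul r3: issue@1 deps=(None,None) exec_start@1 write@3
I1 add r2: issue@2 deps=(None,None) exec_start@2 write@5
I2 add r3: issue@3 deps=(None,0) exec_start@3 write@4
I3 add r2: issue@4 deps=(1,None) exec_start@5 write@7
I4 add r3: issue@5 deps=(None,None) exec_start@5 write@8
I5 mul r1: issue@6 deps=(3,3) exec_start@7 write@8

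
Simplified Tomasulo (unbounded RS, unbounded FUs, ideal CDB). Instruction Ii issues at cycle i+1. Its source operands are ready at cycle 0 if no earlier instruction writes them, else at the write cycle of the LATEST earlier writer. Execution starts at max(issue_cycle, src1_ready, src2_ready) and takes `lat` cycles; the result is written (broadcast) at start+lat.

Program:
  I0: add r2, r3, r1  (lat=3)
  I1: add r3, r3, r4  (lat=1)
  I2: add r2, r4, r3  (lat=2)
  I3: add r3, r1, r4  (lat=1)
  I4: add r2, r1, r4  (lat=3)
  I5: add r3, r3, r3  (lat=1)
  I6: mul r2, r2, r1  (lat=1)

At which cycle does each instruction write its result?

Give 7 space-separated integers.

Answer: 4 3 5 5 8 7 9

Derivation:
I0 add r2: issue@1 deps=(None,None) exec_start@1 write@4
I1 add r3: issue@2 deps=(None,None) exec_start@2 write@3
I2 add r2: issue@3 deps=(None,1) exec_start@3 write@5
I3 add r3: issue@4 deps=(None,None) exec_start@4 write@5
I4 add r2: issue@5 deps=(None,None) exec_start@5 write@8
I5 add r3: issue@6 deps=(3,3) exec_start@6 write@7
I6 mul r2: issue@7 deps=(4,None) exec_start@8 write@9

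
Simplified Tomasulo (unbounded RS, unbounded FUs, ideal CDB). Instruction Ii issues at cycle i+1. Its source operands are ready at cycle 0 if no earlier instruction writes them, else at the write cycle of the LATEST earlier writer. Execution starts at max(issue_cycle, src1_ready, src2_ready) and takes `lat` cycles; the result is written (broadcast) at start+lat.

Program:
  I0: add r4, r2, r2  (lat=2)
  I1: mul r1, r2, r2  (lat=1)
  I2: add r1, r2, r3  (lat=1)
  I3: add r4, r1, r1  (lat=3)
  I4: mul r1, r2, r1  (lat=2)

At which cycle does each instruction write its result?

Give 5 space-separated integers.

I0 add r4: issue@1 deps=(None,None) exec_start@1 write@3
I1 mul r1: issue@2 deps=(None,None) exec_start@2 write@3
I2 add r1: issue@3 deps=(None,None) exec_start@3 write@4
I3 add r4: issue@4 deps=(2,2) exec_start@4 write@7
I4 mul r1: issue@5 deps=(None,2) exec_start@5 write@7

Answer: 3 3 4 7 7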